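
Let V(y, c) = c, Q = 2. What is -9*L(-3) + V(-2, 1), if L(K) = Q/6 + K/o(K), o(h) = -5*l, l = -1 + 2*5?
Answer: -13/5 ≈ -2.6000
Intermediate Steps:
l = 9 (l = -1 + 10 = 9)
o(h) = -45 (o(h) = -5*9 = -45)
L(K) = ⅓ - K/45 (L(K) = 2/6 + K/(-45) = 2*(⅙) + K*(-1/45) = ⅓ - K/45)
-9*L(-3) + V(-2, 1) = -9*(⅓ - 1/45*(-3)) + 1 = -9*(⅓ + 1/15) + 1 = -9*⅖ + 1 = -18/5 + 1 = -13/5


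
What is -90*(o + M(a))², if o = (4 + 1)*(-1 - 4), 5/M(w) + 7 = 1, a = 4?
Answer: -120125/2 ≈ -60063.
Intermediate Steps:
M(w) = -⅚ (M(w) = 5/(-7 + 1) = 5/(-6) = 5*(-⅙) = -⅚)
o = -25 (o = 5*(-5) = -25)
-90*(o + M(a))² = -90*(-25 - ⅚)² = -90*(-155/6)² = -90*24025/36 = -120125/2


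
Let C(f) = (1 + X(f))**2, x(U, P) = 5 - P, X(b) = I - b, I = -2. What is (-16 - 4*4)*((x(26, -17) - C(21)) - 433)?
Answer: 28640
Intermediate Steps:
X(b) = -2 - b
C(f) = (-1 - f)**2 (C(f) = (1 + (-2 - f))**2 = (-1 - f)**2)
(-16 - 4*4)*((x(26, -17) - C(21)) - 433) = (-16 - 4*4)*(((5 - 1*(-17)) - (1 + 21)**2) - 433) = (-16 - 16)*(((5 + 17) - 1*22**2) - 433) = -32*((22 - 1*484) - 433) = -32*((22 - 484) - 433) = -32*(-462 - 433) = -32*(-895) = 28640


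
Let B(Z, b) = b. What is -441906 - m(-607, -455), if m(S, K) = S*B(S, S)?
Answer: -810355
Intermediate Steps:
m(S, K) = S² (m(S, K) = S*S = S²)
-441906 - m(-607, -455) = -441906 - 1*(-607)² = -441906 - 1*368449 = -441906 - 368449 = -810355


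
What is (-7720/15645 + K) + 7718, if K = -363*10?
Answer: 12789808/3129 ≈ 4087.5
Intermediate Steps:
K = -3630
(-7720/15645 + K) + 7718 = (-7720/15645 - 3630) + 7718 = (-7720*1/15645 - 3630) + 7718 = (-1544/3129 - 3630) + 7718 = -11359814/3129 + 7718 = 12789808/3129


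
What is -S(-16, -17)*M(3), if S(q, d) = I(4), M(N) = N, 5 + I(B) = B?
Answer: 3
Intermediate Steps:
I(B) = -5 + B
S(q, d) = -1 (S(q, d) = -5 + 4 = -1)
-S(-16, -17)*M(3) = -(-1)*3 = -1*(-3) = 3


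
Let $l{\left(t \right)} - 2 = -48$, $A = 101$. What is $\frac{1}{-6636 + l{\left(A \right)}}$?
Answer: $- \frac{1}{6682} \approx -0.00014966$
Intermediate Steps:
$l{\left(t \right)} = -46$ ($l{\left(t \right)} = 2 - 48 = -46$)
$\frac{1}{-6636 + l{\left(A \right)}} = \frac{1}{-6636 - 46} = \frac{1}{-6682} = - \frac{1}{6682}$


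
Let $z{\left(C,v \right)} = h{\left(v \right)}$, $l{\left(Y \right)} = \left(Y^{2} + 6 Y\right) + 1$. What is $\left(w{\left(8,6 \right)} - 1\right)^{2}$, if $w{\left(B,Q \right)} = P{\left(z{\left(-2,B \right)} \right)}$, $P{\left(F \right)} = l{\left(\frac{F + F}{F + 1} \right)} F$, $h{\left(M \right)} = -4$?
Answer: $\frac{769129}{81} \approx 9495.4$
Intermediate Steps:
$l{\left(Y \right)} = 1 + Y^{2} + 6 Y$
$z{\left(C,v \right)} = -4$
$P{\left(F \right)} = F \left(1 + \frac{4 F^{2}}{\left(1 + F\right)^{2}} + \frac{12 F}{1 + F}\right)$ ($P{\left(F \right)} = \left(1 + \left(\frac{F + F}{F + 1}\right)^{2} + 6 \frac{F + F}{F + 1}\right) F = \left(1 + \left(\frac{2 F}{1 + F}\right)^{2} + 6 \frac{2 F}{1 + F}\right) F = \left(1 + \frac{4 F^{2}}{\left(1 + F\right)^{2}} + \frac{12 F}{1 + F}\right) F = F \left(1 + \frac{4 F^{2}}{\left(1 + F\right)^{2}} + \frac{12 F}{1 + F}\right)$)
$w{\left(B,Q \right)} = - \frac{868}{9}$ ($w{\left(B,Q \right)} = - \frac{4 \left(1 + 14 \left(-4\right) + 17 \left(-4\right)^{2}\right)}{1 + \left(-4\right)^{2} + 2 \left(-4\right)} = - \frac{4 \left(1 - 56 + 17 \cdot 16\right)}{1 + 16 - 8} = - \frac{4 \left(1 - 56 + 272\right)}{9} = \left(-4\right) \frac{1}{9} \cdot 217 = - \frac{868}{9}$)
$\left(w{\left(8,6 \right)} - 1\right)^{2} = \left(- \frac{868}{9} - 1\right)^{2} = \left(- \frac{877}{9}\right)^{2} = \frac{769129}{81}$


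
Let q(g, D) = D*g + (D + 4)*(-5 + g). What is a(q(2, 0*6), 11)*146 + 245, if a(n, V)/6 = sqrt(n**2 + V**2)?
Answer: 245 + 876*sqrt(265) ≈ 14505.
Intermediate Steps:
q(g, D) = D*g + (-5 + g)*(4 + D) (q(g, D) = D*g + (4 + D)*(-5 + g) = D*g + (-5 + g)*(4 + D))
a(n, V) = 6*sqrt(V**2 + n**2) (a(n, V) = 6*sqrt(n**2 + V**2) = 6*sqrt(V**2 + n**2))
a(q(2, 0*6), 11)*146 + 245 = (6*sqrt(11**2 + (-20 - 0*6 + 4*2 + 2*(0*6)*2)**2))*146 + 245 = (6*sqrt(121 + (-20 - 5*0 + 8 + 2*0*2)**2))*146 + 245 = (6*sqrt(121 + (-20 + 0 + 8 + 0)**2))*146 + 245 = (6*sqrt(121 + (-12)**2))*146 + 245 = (6*sqrt(121 + 144))*146 + 245 = (6*sqrt(265))*146 + 245 = 876*sqrt(265) + 245 = 245 + 876*sqrt(265)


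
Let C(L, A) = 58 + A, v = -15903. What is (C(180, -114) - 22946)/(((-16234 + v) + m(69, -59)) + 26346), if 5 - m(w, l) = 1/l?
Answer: 25606/6441 ≈ 3.9755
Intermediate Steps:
m(w, l) = 5 - 1/l
(C(180, -114) - 22946)/(((-16234 + v) + m(69, -59)) + 26346) = ((58 - 114) - 22946)/(((-16234 - 15903) + (5 - 1/(-59))) + 26346) = (-56 - 22946)/((-32137 + (5 - 1*(-1/59))) + 26346) = -23002/((-32137 + (5 + 1/59)) + 26346) = -23002/((-32137 + 296/59) + 26346) = -23002/(-1895787/59 + 26346) = -23002/(-341373/59) = -23002*(-59/341373) = 25606/6441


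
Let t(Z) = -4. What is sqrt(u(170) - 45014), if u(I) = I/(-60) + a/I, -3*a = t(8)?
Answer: I*sqrt(11708876310)/510 ≈ 212.17*I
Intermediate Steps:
a = 4/3 (a = -1/3*(-4) = 4/3 ≈ 1.3333)
u(I) = -I/60 + 4/(3*I) (u(I) = I/(-60) + 4/(3*I) = I*(-1/60) + 4/(3*I) = -I/60 + 4/(3*I))
sqrt(u(170) - 45014) = sqrt((1/60)*(80 - 1*170**2)/170 - 45014) = sqrt((1/60)*(1/170)*(80 - 1*28900) - 45014) = sqrt((1/60)*(1/170)*(80 - 28900) - 45014) = sqrt((1/60)*(1/170)*(-28820) - 45014) = sqrt(-1441/510 - 45014) = sqrt(-22958581/510) = I*sqrt(11708876310)/510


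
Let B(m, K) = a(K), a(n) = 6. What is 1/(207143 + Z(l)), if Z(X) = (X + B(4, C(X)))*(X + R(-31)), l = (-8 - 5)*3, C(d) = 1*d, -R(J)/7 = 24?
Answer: 1/213974 ≈ 4.6735e-6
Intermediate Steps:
R(J) = -168 (R(J) = -7*24 = -168)
C(d) = d
B(m, K) = 6
l = -39 (l = -13*3 = -39)
Z(X) = (-168 + X)*(6 + X) (Z(X) = (X + 6)*(X - 168) = (6 + X)*(-168 + X) = (-168 + X)*(6 + X))
1/(207143 + Z(l)) = 1/(207143 + (-1008 + (-39)² - 162*(-39))) = 1/(207143 + (-1008 + 1521 + 6318)) = 1/(207143 + 6831) = 1/213974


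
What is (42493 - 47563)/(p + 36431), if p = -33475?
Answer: -2535/1478 ≈ -1.7152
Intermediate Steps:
(42493 - 47563)/(p + 36431) = (42493 - 47563)/(-33475 + 36431) = -5070/2956 = -5070*1/2956 = -2535/1478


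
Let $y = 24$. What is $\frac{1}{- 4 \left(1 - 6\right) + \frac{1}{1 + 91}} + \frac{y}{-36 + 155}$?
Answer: $\frac{7876}{31297} \approx 0.25165$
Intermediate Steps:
$\frac{1}{- 4 \left(1 - 6\right) + \frac{1}{1 + 91}} + \frac{y}{-36 + 155} = \frac{1}{- 4 \left(1 - 6\right) + \frac{1}{1 + 91}} + \frac{1}{-36 + 155} \cdot 24 = \frac{1}{\left(-4\right) \left(-5\right) + \frac{1}{92}} + \frac{1}{119} \cdot 24 = \frac{1}{20 + \frac{1}{92}} + \frac{1}{119} \cdot 24 = \frac{1}{\frac{1841}{92}} + \frac{24}{119} = \frac{92}{1841} + \frac{24}{119} = \frac{7876}{31297}$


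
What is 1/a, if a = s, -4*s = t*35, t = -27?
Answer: 4/945 ≈ 0.0042328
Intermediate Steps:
s = 945/4 (s = -(-27)*35/4 = -1/4*(-945) = 945/4 ≈ 236.25)
a = 945/4 ≈ 236.25
1/a = 1/(945/4) = 4/945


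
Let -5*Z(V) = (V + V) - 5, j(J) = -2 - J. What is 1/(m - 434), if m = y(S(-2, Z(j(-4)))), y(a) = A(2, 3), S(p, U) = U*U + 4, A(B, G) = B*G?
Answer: -1/428 ≈ -0.0023364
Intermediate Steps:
Z(V) = 1 - 2*V/5 (Z(V) = -((V + V) - 5)/5 = -(2*V - 5)/5 = -(-5 + 2*V)/5 = 1 - 2*V/5)
S(p, U) = 4 + U² (S(p, U) = U² + 4 = 4 + U²)
y(a) = 6 (y(a) = 2*3 = 6)
m = 6
1/(m - 434) = 1/(6 - 434) = 1/(-428) = -1/428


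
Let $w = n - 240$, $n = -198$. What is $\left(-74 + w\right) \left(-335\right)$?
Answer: $171520$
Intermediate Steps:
$w = -438$ ($w = -198 - 240 = -438$)
$\left(-74 + w\right) \left(-335\right) = \left(-74 - 438\right) \left(-335\right) = \left(-512\right) \left(-335\right) = 171520$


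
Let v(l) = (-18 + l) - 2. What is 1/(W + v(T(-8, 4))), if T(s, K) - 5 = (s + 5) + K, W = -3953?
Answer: -1/3967 ≈ -0.00025208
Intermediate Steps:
T(s, K) = 10 + K + s (T(s, K) = 5 + ((s + 5) + K) = 5 + ((5 + s) + K) = 5 + (5 + K + s) = 10 + K + s)
v(l) = -20 + l
1/(W + v(T(-8, 4))) = 1/(-3953 + (-20 + (10 + 4 - 8))) = 1/(-3953 + (-20 + 6)) = 1/(-3953 - 14) = 1/(-3967) = -1/3967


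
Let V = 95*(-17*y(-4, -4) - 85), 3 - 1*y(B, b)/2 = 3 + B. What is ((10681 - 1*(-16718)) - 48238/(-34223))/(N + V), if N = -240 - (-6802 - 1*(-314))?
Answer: -937724215/504686581 ≈ -1.8580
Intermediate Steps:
y(B, b) = -2*B (y(B, b) = 6 - 2*(3 + B) = 6 + (-6 - 2*B) = -2*B)
N = 6248 (N = -240 - (-6802 + 314) = -240 - 1*(-6488) = -240 + 6488 = 6248)
V = -20995 (V = 95*(-(-34)*(-4) - 85) = 95*(-17*8 - 85) = 95*(-136 - 85) = 95*(-221) = -20995)
((10681 - 1*(-16718)) - 48238/(-34223))/(N + V) = ((10681 - 1*(-16718)) - 48238/(-34223))/(6248 - 20995) = ((10681 + 16718) - 48238*(-1/34223))/(-14747) = (27399 + 48238/34223)*(-1/14747) = (937724215/34223)*(-1/14747) = -937724215/504686581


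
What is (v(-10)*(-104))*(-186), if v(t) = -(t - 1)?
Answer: 212784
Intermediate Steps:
v(t) = 1 - t (v(t) = -(-1 + t) = 1 - t)
(v(-10)*(-104))*(-186) = ((1 - 1*(-10))*(-104))*(-186) = ((1 + 10)*(-104))*(-186) = (11*(-104))*(-186) = -1144*(-186) = 212784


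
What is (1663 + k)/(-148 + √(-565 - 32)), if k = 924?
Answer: -382876/22501 - 2587*I*√597/22501 ≈ -17.016 - 2.8092*I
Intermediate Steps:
(1663 + k)/(-148 + √(-565 - 32)) = (1663 + 924)/(-148 + √(-565 - 32)) = 2587/(-148 + √(-597)) = 2587/(-148 + I*√597)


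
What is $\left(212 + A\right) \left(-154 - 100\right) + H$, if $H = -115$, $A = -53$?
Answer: $-40501$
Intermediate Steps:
$\left(212 + A\right) \left(-154 - 100\right) + H = \left(212 - 53\right) \left(-154 - 100\right) - 115 = 159 \left(-254\right) - 115 = -40386 - 115 = -40501$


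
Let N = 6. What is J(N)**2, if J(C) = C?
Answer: 36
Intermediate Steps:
J(N)**2 = 6**2 = 36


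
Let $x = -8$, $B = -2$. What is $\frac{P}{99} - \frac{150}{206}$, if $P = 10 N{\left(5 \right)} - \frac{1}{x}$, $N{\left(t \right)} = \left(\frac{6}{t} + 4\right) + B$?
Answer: $- \frac{32929}{81576} \approx -0.40366$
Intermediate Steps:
$N{\left(t \right)} = 2 + \frac{6}{t}$ ($N{\left(t \right)} = \left(\frac{6}{t} + 4\right) - 2 = \left(4 + \frac{6}{t}\right) - 2 = 2 + \frac{6}{t}$)
$P = \frac{257}{8}$ ($P = 10 \left(2 + \frac{6}{5}\right) - \frac{1}{-8} = 10 \left(2 + 6 \cdot \frac{1}{5}\right) - - \frac{1}{8} = 10 \left(2 + \frac{6}{5}\right) + \frac{1}{8} = 10 \cdot \frac{16}{5} + \frac{1}{8} = 32 + \frac{1}{8} = \frac{257}{8} \approx 32.125$)
$\frac{P}{99} - \frac{150}{206} = \frac{257}{8 \cdot 99} - \frac{150}{206} = \frac{257}{8} \cdot \frac{1}{99} - \frac{75}{103} = \frac{257}{792} - \frac{75}{103} = - \frac{32929}{81576}$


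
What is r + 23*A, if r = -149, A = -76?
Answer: -1897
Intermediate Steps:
r + 23*A = -149 + 23*(-76) = -149 - 1748 = -1897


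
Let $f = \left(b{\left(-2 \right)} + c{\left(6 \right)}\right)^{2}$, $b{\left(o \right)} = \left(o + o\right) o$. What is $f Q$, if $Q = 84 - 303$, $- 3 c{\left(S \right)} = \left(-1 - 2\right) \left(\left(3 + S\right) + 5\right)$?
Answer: $-105996$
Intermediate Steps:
$b{\left(o \right)} = 2 o^{2}$ ($b{\left(o \right)} = 2 o o = 2 o^{2}$)
$c{\left(S \right)} = 8 + S$ ($c{\left(S \right)} = - \frac{\left(-1 - 2\right) \left(\left(3 + S\right) + 5\right)}{3} = - \frac{\left(-3\right) \left(8 + S\right)}{3} = - \frac{-24 - 3 S}{3} = 8 + S$)
$Q = -219$ ($Q = 84 - 303 = -219$)
$f = 484$ ($f = \left(2 \left(-2\right)^{2} + \left(8 + 6\right)\right)^{2} = \left(2 \cdot 4 + 14\right)^{2} = \left(8 + 14\right)^{2} = 22^{2} = 484$)
$f Q = 484 \left(-219\right) = -105996$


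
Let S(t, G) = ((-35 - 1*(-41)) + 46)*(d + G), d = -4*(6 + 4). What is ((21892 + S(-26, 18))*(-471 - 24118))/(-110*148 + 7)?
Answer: 510172572/16273 ≈ 31351.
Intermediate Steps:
d = -40 (d = -4*10 = -40)
S(t, G) = -2080 + 52*G (S(t, G) = ((-35 - 1*(-41)) + 46)*(-40 + G) = ((-35 + 41) + 46)*(-40 + G) = (6 + 46)*(-40 + G) = 52*(-40 + G) = -2080 + 52*G)
((21892 + S(-26, 18))*(-471 - 24118))/(-110*148 + 7) = ((21892 + (-2080 + 52*18))*(-471 - 24118))/(-110*148 + 7) = ((21892 + (-2080 + 936))*(-24589))/(-16280 + 7) = ((21892 - 1144)*(-24589))/(-16273) = (20748*(-24589))*(-1/16273) = -510172572*(-1/16273) = 510172572/16273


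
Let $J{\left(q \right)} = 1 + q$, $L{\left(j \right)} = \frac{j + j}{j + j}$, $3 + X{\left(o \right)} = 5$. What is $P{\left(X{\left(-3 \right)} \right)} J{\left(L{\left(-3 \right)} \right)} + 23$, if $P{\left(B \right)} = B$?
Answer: $27$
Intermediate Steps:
$X{\left(o \right)} = 2$ ($X{\left(o \right)} = -3 + 5 = 2$)
$L{\left(j \right)} = 1$ ($L{\left(j \right)} = \frac{2 j}{2 j} = 2 j \frac{1}{2 j} = 1$)
$P{\left(X{\left(-3 \right)} \right)} J{\left(L{\left(-3 \right)} \right)} + 23 = 2 \left(1 + 1\right) + 23 = 2 \cdot 2 + 23 = 4 + 23 = 27$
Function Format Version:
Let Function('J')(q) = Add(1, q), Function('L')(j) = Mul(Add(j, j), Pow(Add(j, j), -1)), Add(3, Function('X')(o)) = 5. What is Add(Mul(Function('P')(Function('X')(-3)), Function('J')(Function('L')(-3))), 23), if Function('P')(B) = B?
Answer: 27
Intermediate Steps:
Function('X')(o) = 2 (Function('X')(o) = Add(-3, 5) = 2)
Function('L')(j) = 1 (Function('L')(j) = Mul(Mul(2, j), Pow(Mul(2, j), -1)) = Mul(Mul(2, j), Mul(Rational(1, 2), Pow(j, -1))) = 1)
Add(Mul(Function('P')(Function('X')(-3)), Function('J')(Function('L')(-3))), 23) = Add(Mul(2, Add(1, 1)), 23) = Add(Mul(2, 2), 23) = Add(4, 23) = 27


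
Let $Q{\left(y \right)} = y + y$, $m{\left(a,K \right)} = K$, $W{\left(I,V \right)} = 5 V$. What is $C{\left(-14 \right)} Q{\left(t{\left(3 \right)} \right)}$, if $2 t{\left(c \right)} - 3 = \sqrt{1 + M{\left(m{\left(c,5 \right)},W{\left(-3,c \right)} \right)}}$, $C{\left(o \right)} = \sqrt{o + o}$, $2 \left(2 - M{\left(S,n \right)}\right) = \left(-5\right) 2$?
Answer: $i \sqrt{7} \left(6 + 4 \sqrt{2}\right) \approx 30.841 i$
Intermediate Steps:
$M{\left(S,n \right)} = 7$ ($M{\left(S,n \right)} = 2 - \frac{\left(-5\right) 2}{2} = 2 - -5 = 2 + 5 = 7$)
$C{\left(o \right)} = \sqrt{2} \sqrt{o}$ ($C{\left(o \right)} = \sqrt{2 o} = \sqrt{2} \sqrt{o}$)
$t{\left(c \right)} = \frac{3}{2} + \sqrt{2}$ ($t{\left(c \right)} = \frac{3}{2} + \frac{\sqrt{1 + 7}}{2} = \frac{3}{2} + \frac{\sqrt{8}}{2} = \frac{3}{2} + \frac{2 \sqrt{2}}{2} = \frac{3}{2} + \sqrt{2}$)
$Q{\left(y \right)} = 2 y$
$C{\left(-14 \right)} Q{\left(t{\left(3 \right)} \right)} = \sqrt{2} \sqrt{-14} \cdot 2 \left(\frac{3}{2} + \sqrt{2}\right) = \sqrt{2} i \sqrt{14} \left(3 + 2 \sqrt{2}\right) = 2 i \sqrt{7} \left(3 + 2 \sqrt{2}\right)$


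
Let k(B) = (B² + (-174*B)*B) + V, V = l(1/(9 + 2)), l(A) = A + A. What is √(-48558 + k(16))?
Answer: 2*I*√2808586/11 ≈ 304.71*I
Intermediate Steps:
l(A) = 2*A
V = 2/11 (V = 2/(9 + 2) = 2/11 ≈ 0.18182)
k(B) = 2/11 - 173*B² (k(B) = (B² + (-174*B)*B) + 2/11 = (B² - 174*B²) + 2/11 = -173*B² + 2/11 = 2/11 - 173*B²)
√(-48558 + k(16)) = √(-48558 + (2/11 - 173*16²)) = √(-48558 + (2/11 - 173*256)) = √(-48558 + (2/11 - 44288)) = √(-48558 - 487166/11) = √(-1021304/11) = 2*I*√2808586/11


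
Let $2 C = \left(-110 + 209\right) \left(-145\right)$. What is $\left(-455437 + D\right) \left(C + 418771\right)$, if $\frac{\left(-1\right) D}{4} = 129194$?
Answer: $- \frac{800313102831}{2} \approx -4.0016 \cdot 10^{11}$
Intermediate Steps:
$D = -516776$ ($D = \left(-4\right) 129194 = -516776$)
$C = - \frac{14355}{2}$ ($C = \frac{\left(-110 + 209\right) \left(-145\right)}{2} = \frac{99 \left(-145\right)}{2} = \frac{1}{2} \left(-14355\right) = - \frac{14355}{2} \approx -7177.5$)
$\left(-455437 + D\right) \left(C + 418771\right) = \left(-455437 - 516776\right) \left(- \frac{14355}{2} + 418771\right) = \left(-972213\right) \frac{823187}{2} = - \frac{800313102831}{2}$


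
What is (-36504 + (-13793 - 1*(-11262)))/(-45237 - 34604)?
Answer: 39035/79841 ≈ 0.48891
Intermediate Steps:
(-36504 + (-13793 - 1*(-11262)))/(-45237 - 34604) = (-36504 + (-13793 + 11262))/(-79841) = (-36504 - 2531)*(-1/79841) = -39035*(-1/79841) = 39035/79841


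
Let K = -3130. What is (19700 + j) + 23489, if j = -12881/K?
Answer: 135194451/3130 ≈ 43193.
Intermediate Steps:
j = 12881/3130 (j = -12881/(-3130) = -12881*(-1/3130) = 12881/3130 ≈ 4.1153)
(19700 + j) + 23489 = (19700 + 12881/3130) + 23489 = 61673881/3130 + 23489 = 135194451/3130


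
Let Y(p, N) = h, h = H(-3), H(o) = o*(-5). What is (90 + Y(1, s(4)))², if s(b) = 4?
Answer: 11025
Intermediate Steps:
H(o) = -5*o
h = 15 (h = -5*(-3) = 15)
Y(p, N) = 15
(90 + Y(1, s(4)))² = (90 + 15)² = 105² = 11025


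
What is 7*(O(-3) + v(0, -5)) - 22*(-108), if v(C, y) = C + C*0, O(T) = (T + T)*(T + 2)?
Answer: 2418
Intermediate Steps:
O(T) = 2*T*(2 + T) (O(T) = (2*T)*(2 + T) = 2*T*(2 + T))
v(C, y) = C (v(C, y) = C + 0 = C)
7*(O(-3) + v(0, -5)) - 22*(-108) = 7*(2*(-3)*(2 - 3) + 0) - 22*(-108) = 7*(2*(-3)*(-1) + 0) + 2376 = 7*(6 + 0) + 2376 = 7*6 + 2376 = 42 + 2376 = 2418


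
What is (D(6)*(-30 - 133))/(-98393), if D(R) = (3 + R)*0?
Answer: 0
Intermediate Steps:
D(R) = 0
(D(6)*(-30 - 133))/(-98393) = (0*(-30 - 133))/(-98393) = (0*(-163))*(-1/98393) = 0*(-1/98393) = 0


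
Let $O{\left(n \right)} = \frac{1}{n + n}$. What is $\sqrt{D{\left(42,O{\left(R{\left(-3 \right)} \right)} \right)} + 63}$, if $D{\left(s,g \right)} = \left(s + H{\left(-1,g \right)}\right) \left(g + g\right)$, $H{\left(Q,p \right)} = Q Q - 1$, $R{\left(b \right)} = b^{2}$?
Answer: $\frac{\sqrt{609}}{3} \approx 8.226$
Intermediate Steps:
$H{\left(Q,p \right)} = -1 + Q^{2}$ ($H{\left(Q,p \right)} = Q^{2} - 1 = -1 + Q^{2}$)
$O{\left(n \right)} = \frac{1}{2 n}$
$D{\left(s,g \right)} = 2 g s$ ($D{\left(s,g \right)} = \left(s - \left(1 - \left(-1\right)^{2}\right)\right) \left(g + g\right) = \left(s + \left(-1 + 1\right)\right) 2 g = \left(s + 0\right) 2 g = s 2 g = 2 g s$)
$\sqrt{D{\left(42,O{\left(R{\left(-3 \right)} \right)} \right)} + 63} = \sqrt{2 \frac{1}{2 \left(-3\right)^{2}} \cdot 42 + 63} = \sqrt{2 \frac{1}{2 \cdot 9} \cdot 42 + 63} = \sqrt{2 \cdot \frac{1}{2} \cdot \frac{1}{9} \cdot 42 + 63} = \sqrt{2 \cdot \frac{1}{18} \cdot 42 + 63} = \sqrt{\frac{14}{3} + 63} = \sqrt{\frac{203}{3}} = \frac{\sqrt{609}}{3}$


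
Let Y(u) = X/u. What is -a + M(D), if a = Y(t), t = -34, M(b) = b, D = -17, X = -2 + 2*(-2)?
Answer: -292/17 ≈ -17.176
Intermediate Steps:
X = -6 (X = -2 - 4 = -6)
Y(u) = -6/u
a = 3/17 (a = -6/(-34) = -6*(-1/34) = 3/17 ≈ 0.17647)
-a + M(D) = -1*3/17 - 17 = -3/17 - 17 = -292/17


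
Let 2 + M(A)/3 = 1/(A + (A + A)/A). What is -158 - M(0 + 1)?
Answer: -153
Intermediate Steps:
M(A) = -6 + 3/(2 + A) (M(A) = -6 + 3/(A + (A + A)/A) = -6 + 3/(A + (2*A)/A) = -6 + 3/(A + 2) = -6 + 3/(2 + A))
-158 - M(0 + 1) = -158 - 3*(-3 - 2*(0 + 1))/(2 + (0 + 1)) = -158 - 3*(-3 - 2*1)/(2 + 1) = -158 - 3*(-3 - 2)/3 = -158 - 3*(-5)/3 = -158 - 1*(-5) = -158 + 5 = -153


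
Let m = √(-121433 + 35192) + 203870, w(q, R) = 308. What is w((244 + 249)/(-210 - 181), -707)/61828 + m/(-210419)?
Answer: -84730171/87903959 - I*√86241/210419 ≈ -0.96389 - 0.0013956*I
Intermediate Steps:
m = 203870 + I*√86241 (m = √(-86241) + 203870 = I*√86241 + 203870 = 203870 + I*√86241 ≈ 2.0387e+5 + 293.67*I)
w((244 + 249)/(-210 - 181), -707)/61828 + m/(-210419) = 308/61828 + (203870 + I*√86241)/(-210419) = 308*(1/61828) + (203870 + I*√86241)*(-1/210419) = 77/15457 + (-5510/5687 - I*√86241/210419) = -84730171/87903959 - I*√86241/210419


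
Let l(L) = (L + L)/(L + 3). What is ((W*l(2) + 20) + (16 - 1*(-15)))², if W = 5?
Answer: 3025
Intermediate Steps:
l(L) = 2*L/(3 + L) (l(L) = (2*L)/(3 + L) = 2*L/(3 + L))
((W*l(2) + 20) + (16 - 1*(-15)))² = ((5*(2*2/(3 + 2)) + 20) + (16 - 1*(-15)))² = ((5*(2*2/5) + 20) + (16 + 15))² = ((5*(2*2*(⅕)) + 20) + 31)² = ((5*(⅘) + 20) + 31)² = ((4 + 20) + 31)² = (24 + 31)² = 55² = 3025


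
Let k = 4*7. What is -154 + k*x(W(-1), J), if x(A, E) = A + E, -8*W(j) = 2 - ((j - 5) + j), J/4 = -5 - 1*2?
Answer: -1939/2 ≈ -969.50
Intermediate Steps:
k = 28
J = -28 (J = 4*(-5 - 1*2) = 4*(-5 - 2) = 4*(-7) = -28)
W(j) = -7/8 + j/4 (W(j) = -(2 - ((j - 5) + j))/8 = -(2 - ((-5 + j) + j))/8 = -(2 - (-5 + 2*j))/8 = -(2 + (5 - 2*j))/8 = -(7 - 2*j)/8 = -7/8 + j/4)
-154 + k*x(W(-1), J) = -154 + 28*((-7/8 + (¼)*(-1)) - 28) = -154 + 28*((-7/8 - ¼) - 28) = -154 + 28*(-9/8 - 28) = -154 + 28*(-233/8) = -154 - 1631/2 = -1939/2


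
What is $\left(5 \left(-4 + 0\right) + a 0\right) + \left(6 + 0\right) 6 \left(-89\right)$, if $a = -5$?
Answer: $-3224$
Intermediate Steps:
$\left(5 \left(-4 + 0\right) + a 0\right) + \left(6 + 0\right) 6 \left(-89\right) = \left(5 \left(-4 + 0\right) - 0\right) + \left(6 + 0\right) 6 \left(-89\right) = \left(5 \left(-4\right) + 0\right) + 6 \cdot 6 \left(-89\right) = \left(-20 + 0\right) + 36 \left(-89\right) = -20 - 3204 = -3224$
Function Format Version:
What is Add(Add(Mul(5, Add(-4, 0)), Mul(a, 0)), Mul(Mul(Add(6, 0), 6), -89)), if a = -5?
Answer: -3224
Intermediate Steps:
Add(Add(Mul(5, Add(-4, 0)), Mul(a, 0)), Mul(Mul(Add(6, 0), 6), -89)) = Add(Add(Mul(5, Add(-4, 0)), Mul(-5, 0)), Mul(Mul(Add(6, 0), 6), -89)) = Add(Add(Mul(5, -4), 0), Mul(Mul(6, 6), -89)) = Add(Add(-20, 0), Mul(36, -89)) = Add(-20, -3204) = -3224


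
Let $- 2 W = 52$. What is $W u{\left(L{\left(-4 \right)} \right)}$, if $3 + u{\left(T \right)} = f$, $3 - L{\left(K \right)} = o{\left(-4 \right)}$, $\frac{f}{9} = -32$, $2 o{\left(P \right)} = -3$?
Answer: $7566$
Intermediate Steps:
$W = -26$ ($W = \left(- \frac{1}{2}\right) 52 = -26$)
$o{\left(P \right)} = - \frac{3}{2}$ ($o{\left(P \right)} = \frac{1}{2} \left(-3\right) = - \frac{3}{2}$)
$f = -288$ ($f = 9 \left(-32\right) = -288$)
$L{\left(K \right)} = \frac{9}{2}$ ($L{\left(K \right)} = 3 - - \frac{3}{2} = 3 + \frac{3}{2} = \frac{9}{2}$)
$u{\left(T \right)} = -291$ ($u{\left(T \right)} = -3 - 288 = -291$)
$W u{\left(L{\left(-4 \right)} \right)} = \left(-26\right) \left(-291\right) = 7566$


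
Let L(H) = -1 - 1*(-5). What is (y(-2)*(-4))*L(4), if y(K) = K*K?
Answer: -64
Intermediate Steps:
y(K) = K²
L(H) = 4 (L(H) = -1 + 5 = 4)
(y(-2)*(-4))*L(4) = ((-2)²*(-4))*4 = (4*(-4))*4 = -16*4 = -64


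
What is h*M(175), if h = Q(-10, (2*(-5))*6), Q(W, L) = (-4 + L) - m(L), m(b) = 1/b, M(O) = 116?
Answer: -111331/15 ≈ -7422.1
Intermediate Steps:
m(b) = 1/b
Q(W, L) = -4 + L - 1/L (Q(W, L) = (-4 + L) - 1/L = -4 + L - 1/L)
h = -3839/60 (h = -4 + (2*(-5))*6 - 1/((2*(-5))*6) = -4 - 10*6 - 1/((-10*6)) = -4 - 60 - 1/(-60) = -4 - 60 - 1*(-1/60) = -4 - 60 + 1/60 = -3839/60 ≈ -63.983)
h*M(175) = -3839/60*116 = -111331/15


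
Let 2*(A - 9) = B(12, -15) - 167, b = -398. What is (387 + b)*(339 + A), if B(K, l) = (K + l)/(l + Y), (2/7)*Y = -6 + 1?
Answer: -378301/130 ≈ -2910.0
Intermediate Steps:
Y = -35/2 (Y = 7*(-6 + 1)/2 = (7/2)*(-5) = -35/2 ≈ -17.500)
B(K, l) = (K + l)/(-35/2 + l) (B(K, l) = (K + l)/(l - 35/2) = (K + l)/(-35/2 + l))
A = -9679/130 (A = 9 + (2*(12 - 15)/(-35 + 2*(-15)) - 167)/2 = 9 + (2*(-3)/(-35 - 30) - 167)/2 = 9 + (2*(-3)/(-65) - 167)/2 = 9 + (2*(-1/65)*(-3) - 167)/2 = 9 + (6/65 - 167)/2 = 9 + (½)*(-10849/65) = 9 - 10849/130 = -9679/130 ≈ -74.454)
(387 + b)*(339 + A) = (387 - 398)*(339 - 9679/130) = -11*34391/130 = -378301/130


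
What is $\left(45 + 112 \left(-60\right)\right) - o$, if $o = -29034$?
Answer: $22359$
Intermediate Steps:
$\left(45 + 112 \left(-60\right)\right) - o = \left(45 + 112 \left(-60\right)\right) - -29034 = \left(45 - 6720\right) + 29034 = -6675 + 29034 = 22359$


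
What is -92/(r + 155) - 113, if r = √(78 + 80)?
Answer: -2711231/23867 + 92*√158/23867 ≈ -113.55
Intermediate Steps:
r = √158 ≈ 12.570
-92/(r + 155) - 113 = -92/(√158 + 155) - 113 = -92/(155 + √158) - 113 = -113 - 92/(155 + √158)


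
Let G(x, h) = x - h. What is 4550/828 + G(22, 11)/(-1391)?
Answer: 3159971/575874 ≈ 5.4873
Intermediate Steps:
4550/828 + G(22, 11)/(-1391) = 4550/828 + (22 - 1*11)/(-1391) = 4550*(1/828) + (22 - 11)*(-1/1391) = 2275/414 + 11*(-1/1391) = 2275/414 - 11/1391 = 3159971/575874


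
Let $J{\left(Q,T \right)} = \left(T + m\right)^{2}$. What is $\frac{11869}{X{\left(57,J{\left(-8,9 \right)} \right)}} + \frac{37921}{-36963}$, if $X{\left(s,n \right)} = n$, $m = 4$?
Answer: $\frac{33254246}{480519} \approx 69.205$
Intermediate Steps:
$J{\left(Q,T \right)} = \left(4 + T\right)^{2}$ ($J{\left(Q,T \right)} = \left(T + 4\right)^{2} = \left(4 + T\right)^{2}$)
$\frac{11869}{X{\left(57,J{\left(-8,9 \right)} \right)}} + \frac{37921}{-36963} = \frac{11869}{\left(4 + 9\right)^{2}} + \frac{37921}{-36963} = \frac{11869}{13^{2}} + 37921 \left(- \frac{1}{36963}\right) = \frac{11869}{169} - \frac{37921}{36963} = 11869 \cdot \frac{1}{169} - \frac{37921}{36963} = \frac{913}{13} - \frac{37921}{36963} = \frac{33254246}{480519}$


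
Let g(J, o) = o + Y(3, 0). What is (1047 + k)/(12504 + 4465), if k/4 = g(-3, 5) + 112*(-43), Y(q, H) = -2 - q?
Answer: -18217/16969 ≈ -1.0735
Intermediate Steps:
g(J, o) = -5 + o (g(J, o) = o + (-2 - 1*3) = o + (-2 - 3) = o - 5 = -5 + o)
k = -19264 (k = 4*((-5 + 5) + 112*(-43)) = 4*(0 - 4816) = 4*(-4816) = -19264)
(1047 + k)/(12504 + 4465) = (1047 - 19264)/(12504 + 4465) = -18217/16969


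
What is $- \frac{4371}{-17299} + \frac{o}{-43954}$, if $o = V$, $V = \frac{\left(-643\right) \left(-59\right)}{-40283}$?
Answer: $\frac{7739944422485}{30629591789618} \approx 0.2527$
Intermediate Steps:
$V = - \frac{37937}{40283}$ ($V = 37937 \left(- \frac{1}{40283}\right) = - \frac{37937}{40283} \approx -0.94176$)
$o = - \frac{37937}{40283} \approx -0.94176$
$- \frac{4371}{-17299} + \frac{o}{-43954} = - \frac{4371}{-17299} - \frac{37937}{40283 \left(-43954\right)} = \left(-4371\right) \left(- \frac{1}{17299}\right) - - \frac{37937}{1770598982} = \frac{4371}{17299} + \frac{37937}{1770598982} = \frac{7739944422485}{30629591789618}$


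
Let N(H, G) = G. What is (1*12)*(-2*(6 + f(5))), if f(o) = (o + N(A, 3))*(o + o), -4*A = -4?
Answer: -2064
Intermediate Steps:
A = 1 (A = -¼*(-4) = 1)
f(o) = 2*o*(3 + o) (f(o) = (o + 3)*(o + o) = (3 + o)*(2*o) = 2*o*(3 + o))
(1*12)*(-2*(6 + f(5))) = (1*12)*(-2*(6 + 2*5*(3 + 5))) = 12*(-2*(6 + 2*5*8)) = 12*(-2*(6 + 80)) = 12*(-2*86) = 12*(-172) = -2064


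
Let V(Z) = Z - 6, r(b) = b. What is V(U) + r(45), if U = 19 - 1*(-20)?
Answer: 78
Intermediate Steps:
U = 39 (U = 19 + 20 = 39)
V(Z) = -6 + Z
V(U) + r(45) = (-6 + 39) + 45 = 33 + 45 = 78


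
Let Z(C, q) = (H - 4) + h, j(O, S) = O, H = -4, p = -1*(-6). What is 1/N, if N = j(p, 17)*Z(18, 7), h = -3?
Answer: -1/66 ≈ -0.015152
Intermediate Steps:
p = 6
Z(C, q) = -11 (Z(C, q) = (-4 - 4) - 3 = -8 - 3 = -11)
N = -66 (N = 6*(-11) = -66)
1/N = 1/(-66) = -1/66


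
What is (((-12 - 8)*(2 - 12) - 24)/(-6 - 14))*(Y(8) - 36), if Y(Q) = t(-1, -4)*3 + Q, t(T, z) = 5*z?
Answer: 3872/5 ≈ 774.40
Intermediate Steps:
Y(Q) = -60 + Q (Y(Q) = (5*(-4))*3 + Q = -20*3 + Q = -60 + Q)
(((-12 - 8)*(2 - 12) - 24)/(-6 - 14))*(Y(8) - 36) = (((-12 - 8)*(2 - 12) - 24)/(-6 - 14))*((-60 + 8) - 36) = ((-20*(-10) - 24)/(-20))*(-52 - 36) = ((200 - 24)*(-1/20))*(-88) = (176*(-1/20))*(-88) = -44/5*(-88) = 3872/5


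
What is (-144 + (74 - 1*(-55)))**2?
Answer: 225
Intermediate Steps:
(-144 + (74 - 1*(-55)))**2 = (-144 + (74 + 55))**2 = (-144 + 129)**2 = (-15)**2 = 225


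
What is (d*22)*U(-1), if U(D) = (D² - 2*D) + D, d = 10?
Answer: 440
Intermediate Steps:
U(D) = D² - D
(d*22)*U(-1) = (10*22)*(-(-1 - 1)) = 220*(-1*(-2)) = 220*2 = 440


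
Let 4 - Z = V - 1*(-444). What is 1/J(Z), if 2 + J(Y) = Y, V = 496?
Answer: -1/938 ≈ -0.0010661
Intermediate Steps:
Z = -936 (Z = 4 - (496 - 1*(-444)) = 4 - (496 + 444) = 4 - 1*940 = 4 - 940 = -936)
J(Y) = -2 + Y
1/J(Z) = 1/(-2 - 936) = 1/(-938) = -1/938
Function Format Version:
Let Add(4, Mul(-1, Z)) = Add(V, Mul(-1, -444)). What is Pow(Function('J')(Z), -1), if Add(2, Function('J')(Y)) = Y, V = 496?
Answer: Rational(-1, 938) ≈ -0.0010661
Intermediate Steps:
Z = -936 (Z = Add(4, Mul(-1, Add(496, Mul(-1, -444)))) = Add(4, Mul(-1, Add(496, 444))) = Add(4, Mul(-1, 940)) = Add(4, -940) = -936)
Function('J')(Y) = Add(-2, Y)
Pow(Function('J')(Z), -1) = Pow(Add(-2, -936), -1) = Pow(-938, -1) = Rational(-1, 938)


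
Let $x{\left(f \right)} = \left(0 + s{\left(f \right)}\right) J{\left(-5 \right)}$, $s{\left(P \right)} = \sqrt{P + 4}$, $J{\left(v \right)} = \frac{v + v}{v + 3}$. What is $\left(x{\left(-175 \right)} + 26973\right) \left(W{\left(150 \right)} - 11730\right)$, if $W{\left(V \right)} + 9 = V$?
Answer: $-312590097 - 173835 i \sqrt{19} \approx -3.1259 \cdot 10^{8} - 7.5773 \cdot 10^{5} i$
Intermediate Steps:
$J{\left(v \right)} = \frac{2 v}{3 + v}$
$s{\left(P \right)} = \sqrt{4 + P}$
$W{\left(V \right)} = -9 + V$
$x{\left(f \right)} = 5 \sqrt{4 + f}$ ($x{\left(f \right)} = \left(0 + \sqrt{4 + f}\right) 2 \left(-5\right) \frac{1}{3 - 5} = \sqrt{4 + f} 2 \left(-5\right) \frac{1}{-2} = \sqrt{4 + f} 2 \left(-5\right) \left(- \frac{1}{2}\right) = \sqrt{4 + f} 5 = 5 \sqrt{4 + f}$)
$\left(x{\left(-175 \right)} + 26973\right) \left(W{\left(150 \right)} - 11730\right) = \left(5 \sqrt{4 - 175} + 26973\right) \left(\left(-9 + 150\right) - 11730\right) = \left(5 \sqrt{-171} + 26973\right) \left(141 - 11730\right) = \left(5 \cdot 3 i \sqrt{19} + 26973\right) \left(-11589\right) = \left(15 i \sqrt{19} + 26973\right) \left(-11589\right) = \left(26973 + 15 i \sqrt{19}\right) \left(-11589\right) = -312590097 - 173835 i \sqrt{19}$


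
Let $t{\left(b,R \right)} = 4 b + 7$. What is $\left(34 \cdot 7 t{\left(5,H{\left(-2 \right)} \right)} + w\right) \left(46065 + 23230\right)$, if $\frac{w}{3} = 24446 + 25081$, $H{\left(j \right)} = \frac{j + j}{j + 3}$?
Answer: $10741210065$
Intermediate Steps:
$H{\left(j \right)} = \frac{2 j}{3 + j}$
$t{\left(b,R \right)} = 7 + 4 b$
$w = 148581$ ($w = 3 \left(24446 + 25081\right) = 3 \cdot 49527 = 148581$)
$\left(34 \cdot 7 t{\left(5,H{\left(-2 \right)} \right)} + w\right) \left(46065 + 23230\right) = \left(34 \cdot 7 \left(7 + 4 \cdot 5\right) + 148581\right) \left(46065 + 23230\right) = \left(238 \left(7 + 20\right) + 148581\right) 69295 = \left(238 \cdot 27 + 148581\right) 69295 = \left(6426 + 148581\right) 69295 = 155007 \cdot 69295 = 10741210065$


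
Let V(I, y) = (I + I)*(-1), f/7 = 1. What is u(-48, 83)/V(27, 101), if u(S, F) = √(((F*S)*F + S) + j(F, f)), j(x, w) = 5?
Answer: -I*√330715/54 ≈ -10.65*I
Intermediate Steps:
f = 7 (f = 7*1 = 7)
V(I, y) = -2*I (V(I, y) = (2*I)*(-1) = -2*I)
u(S, F) = √(5 + S + S*F²) (u(S, F) = √(((F*S)*F + S) + 5) = √((S*F² + S) + 5) = √((S + S*F²) + 5) = √(5 + S + S*F²))
u(-48, 83)/V(27, 101) = √(5 - 48 - 48*83²)/((-2*27)) = √(5 - 48 - 48*6889)/(-54) = √(5 - 48 - 330672)*(-1/54) = √(-330715)*(-1/54) = (I*√330715)*(-1/54) = -I*√330715/54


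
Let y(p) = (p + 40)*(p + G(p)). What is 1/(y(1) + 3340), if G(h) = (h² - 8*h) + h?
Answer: 1/3135 ≈ 0.00031898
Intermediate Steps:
G(h) = h² - 7*h
y(p) = (40 + p)*(p + p*(-7 + p)) (y(p) = (p + 40)*(p + p*(-7 + p)) = (40 + p)*(p + p*(-7 + p)))
1/(y(1) + 3340) = 1/(1*(-240 + 1² + 34*1) + 3340) = 1/(1*(-240 + 1 + 34) + 3340) = 1/(1*(-205) + 3340) = 1/(-205 + 3340) = 1/3135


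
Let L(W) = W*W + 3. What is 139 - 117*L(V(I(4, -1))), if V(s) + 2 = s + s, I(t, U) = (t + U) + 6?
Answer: -30164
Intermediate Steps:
I(t, U) = 6 + U + t (I(t, U) = (U + t) + 6 = 6 + U + t)
V(s) = -2 + 2*s (V(s) = -2 + (s + s) = -2 + 2*s)
L(W) = 3 + W² (L(W) = W² + 3 = 3 + W²)
139 - 117*L(V(I(4, -1))) = 139 - 117*(3 + (-2 + 2*(6 - 1 + 4))²) = 139 - 117*(3 + (-2 + 2*9)²) = 139 - 117*(3 + (-2 + 18)²) = 139 - 117*(3 + 16²) = 139 - 117*(3 + 256) = 139 - 117*259 = 139 - 30303 = -30164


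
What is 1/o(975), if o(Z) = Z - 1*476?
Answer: 1/499 ≈ 0.0020040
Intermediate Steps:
o(Z) = -476 + Z (o(Z) = Z - 476 = -476 + Z)
1/o(975) = 1/(-476 + 975) = 1/499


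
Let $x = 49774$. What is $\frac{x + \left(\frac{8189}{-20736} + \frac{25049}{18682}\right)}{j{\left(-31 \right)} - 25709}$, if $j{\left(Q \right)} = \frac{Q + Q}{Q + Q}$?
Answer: $- \frac{9641156950007}{4979510443008} \approx -1.9362$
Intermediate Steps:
$j{\left(Q \right)} = 1$ ($j{\left(Q \right)} = \frac{2 Q}{2 Q} = 2 Q \frac{1}{2 Q} = 1$)
$\frac{x + \left(\frac{8189}{-20736} + \frac{25049}{18682}\right)}{j{\left(-31 \right)} - 25709} = \frac{49774 + \left(\frac{8189}{-20736} + \frac{25049}{18682}\right)}{1 - 25709} = \frac{49774 + \left(8189 \left(- \frac{1}{20736}\right) + 25049 \cdot \frac{1}{18682}\right)}{-25708} = \left(49774 + \left(- \frac{8189}{20736} + \frac{25049}{18682}\right)\right) \left(- \frac{1}{25708}\right) = \left(49774 + \frac{183214583}{193694976}\right) \left(- \frac{1}{25708}\right) = \frac{9641156950007}{193694976} \left(- \frac{1}{25708}\right) = - \frac{9641156950007}{4979510443008}$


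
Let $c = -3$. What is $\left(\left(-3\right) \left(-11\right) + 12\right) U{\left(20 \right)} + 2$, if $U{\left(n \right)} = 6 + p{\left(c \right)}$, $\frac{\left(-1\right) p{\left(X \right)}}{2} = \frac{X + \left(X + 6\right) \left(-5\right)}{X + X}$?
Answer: $2$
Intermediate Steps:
$p{\left(X \right)} = - \frac{-30 - 4 X}{X}$ ($p{\left(X \right)} = - 2 \frac{X + \left(X + 6\right) \left(-5\right)}{X + X} = - 2 \frac{X + \left(6 + X\right) \left(-5\right)}{2 X} = - 2 \left(X - \left(30 + 5 X\right)\right) \frac{1}{2 X} = - 2 \left(-30 - 4 X\right) \frac{1}{2 X} = - 2 \frac{-30 - 4 X}{2 X} = - \frac{-30 - 4 X}{X}$)
$U{\left(n \right)} = 0$ ($U{\left(n \right)} = 6 + \left(4 + \frac{30}{-3}\right) = 6 + \left(4 + 30 \left(- \frac{1}{3}\right)\right) = 6 + \left(4 - 10\right) = 6 - 6 = 0$)
$\left(\left(-3\right) \left(-11\right) + 12\right) U{\left(20 \right)} + 2 = \left(\left(-3\right) \left(-11\right) + 12\right) 0 + 2 = \left(33 + 12\right) 0 + 2 = 45 \cdot 0 + 2 = 0 + 2 = 2$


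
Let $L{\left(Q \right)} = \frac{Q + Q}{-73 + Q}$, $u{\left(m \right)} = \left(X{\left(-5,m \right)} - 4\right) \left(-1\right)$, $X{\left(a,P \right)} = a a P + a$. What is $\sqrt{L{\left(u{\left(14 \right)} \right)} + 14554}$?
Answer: $\frac{\sqrt{69299437}}{69} \approx 120.65$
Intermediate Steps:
$X{\left(a,P \right)} = a + P a^{2}$ ($X{\left(a,P \right)} = a^{2} P + a = P a^{2} + a = a + P a^{2}$)
$u{\left(m \right)} = 9 - 25 m$ ($u{\left(m \right)} = \left(- 5 \left(1 + m \left(-5\right)\right) - 4\right) \left(-1\right) = \left(- 5 \left(1 - 5 m\right) - 4\right) \left(-1\right) = \left(\left(-5 + 25 m\right) - 4\right) \left(-1\right) = \left(-9 + 25 m\right) \left(-1\right) = 9 - 25 m$)
$L{\left(Q \right)} = \frac{2 Q}{-73 + Q}$
$\sqrt{L{\left(u{\left(14 \right)} \right)} + 14554} = \sqrt{\frac{2 \left(9 - 350\right)}{-73 + \left(9 - 350\right)} + 14554} = \sqrt{2 \left(-341\right) \frac{1}{-73 - 341} + 14554} = \sqrt{2 \left(-341\right) \frac{1}{-414} + 14554} = \sqrt{2 \left(-341\right) \left(- \frac{1}{414}\right) + 14554} = \sqrt{\frac{341}{207} + 14554} = \sqrt{\frac{3013019}{207}} = \frac{\sqrt{69299437}}{69}$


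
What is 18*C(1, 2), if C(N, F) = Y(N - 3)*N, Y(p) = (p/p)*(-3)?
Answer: -54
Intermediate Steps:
Y(p) = -3 (Y(p) = 1*(-3) = -3)
C(N, F) = -3*N
18*C(1, 2) = 18*(-3*1) = 18*(-3) = -54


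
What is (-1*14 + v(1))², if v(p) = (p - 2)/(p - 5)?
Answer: 3025/16 ≈ 189.06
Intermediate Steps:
v(p) = (-2 + p)/(-5 + p)
(-1*14 + v(1))² = (-1*14 + (-2 + 1)/(-5 + 1))² = (-14 - 1/(-4))² = (-14 - ¼*(-1))² = (-14 + ¼)² = (-55/4)² = 3025/16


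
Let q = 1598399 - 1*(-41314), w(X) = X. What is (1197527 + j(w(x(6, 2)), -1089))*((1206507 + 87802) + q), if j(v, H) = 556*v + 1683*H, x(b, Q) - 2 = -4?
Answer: -1867129448184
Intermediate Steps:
x(b, Q) = -2 (x(b, Q) = 2 - 4 = -2)
q = 1639713 (q = 1598399 + 41314 = 1639713)
(1197527 + j(w(x(6, 2)), -1089))*((1206507 + 87802) + q) = (1197527 + (556*(-2) + 1683*(-1089)))*((1206507 + 87802) + 1639713) = (1197527 + (-1112 - 1832787))*(1294309 + 1639713) = (1197527 - 1833899)*2934022 = -636372*2934022 = -1867129448184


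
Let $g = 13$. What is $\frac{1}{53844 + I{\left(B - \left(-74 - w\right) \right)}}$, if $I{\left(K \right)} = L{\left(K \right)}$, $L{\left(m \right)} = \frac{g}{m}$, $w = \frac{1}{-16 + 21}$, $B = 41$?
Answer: $\frac{576}{31014209} \approx 1.8572 \cdot 10^{-5}$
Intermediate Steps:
$w = \frac{1}{5} \approx 0.2$
$L{\left(m \right)} = \frac{13}{m}$
$I{\left(K \right)} = \frac{13}{K}$
$\frac{1}{53844 + I{\left(B - \left(-74 - w\right) \right)}} = \frac{1}{53844 + \frac{13}{41 - \left(-74 - \frac{1}{5}\right)}} = \frac{1}{53844 + \frac{13}{41 - - \frac{371}{5}}} = \frac{1}{53844 + \frac{13}{41 + \frac{371}{5}}} = \frac{1}{53844 + \frac{13}{\frac{576}{5}}} = \frac{1}{53844 + 13 \cdot \frac{5}{576}} = \frac{1}{53844 + \frac{65}{576}} = \frac{1}{\frac{31014209}{576}} = \frac{576}{31014209}$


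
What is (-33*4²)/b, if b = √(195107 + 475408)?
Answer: -176*√670515/223505 ≈ -0.64481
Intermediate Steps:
b = √670515 ≈ 818.85
(-33*4²)/b = (-33*4²)/(√670515) = (-33*16)*(√670515/670515) = -176*√670515/223505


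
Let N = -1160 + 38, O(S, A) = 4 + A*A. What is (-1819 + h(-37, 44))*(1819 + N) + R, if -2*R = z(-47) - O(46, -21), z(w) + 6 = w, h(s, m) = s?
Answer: -1293383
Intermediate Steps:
O(S, A) = 4 + A**2
z(w) = -6 + w
N = -1122
R = 249 (R = -((-6 - 47) - (4 + (-21)**2))/2 = -(-53 - (4 + 441))/2 = -(-53 - 1*445)/2 = -(-53 - 445)/2 = -1/2*(-498) = 249)
(-1819 + h(-37, 44))*(1819 + N) + R = (-1819 - 37)*(1819 - 1122) + 249 = -1856*697 + 249 = -1293632 + 249 = -1293383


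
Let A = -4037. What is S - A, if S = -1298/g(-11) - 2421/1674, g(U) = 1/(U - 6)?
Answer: 4854889/186 ≈ 26102.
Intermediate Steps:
g(U) = 1/(-6 + U)
S = 4104007/186 (S = -1298/(1/(-6 - 11)) - 2421/1674 = -1298/(1/(-17)) - 2421*1/1674 = -1298/(-1/17) - 269/186 = -1298*(-17) - 269/186 = 22066 - 269/186 = 4104007/186 ≈ 22065.)
S - A = 4104007/186 - 1*(-4037) = 4104007/186 + 4037 = 4854889/186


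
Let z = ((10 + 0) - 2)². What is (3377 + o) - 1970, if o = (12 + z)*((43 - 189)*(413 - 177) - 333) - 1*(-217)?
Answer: -2642340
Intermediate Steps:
z = 64 (z = (10 - 2)² = 8² = 64)
o = -2643747 (o = (12 + 64)*((43 - 189)*(413 - 177) - 333) - 1*(-217) = 76*(-146*236 - 333) + 217 = 76*(-34456 - 333) + 217 = 76*(-34789) + 217 = -2643964 + 217 = -2643747)
(3377 + o) - 1970 = (3377 - 2643747) - 1970 = -2640370 - 1970 = -2642340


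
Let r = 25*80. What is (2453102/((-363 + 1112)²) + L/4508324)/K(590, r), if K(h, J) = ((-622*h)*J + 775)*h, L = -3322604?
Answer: -2298848613611/273805841348717143362750 ≈ -8.3959e-12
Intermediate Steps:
r = 2000
K(h, J) = h*(775 - 622*J*h) (K(h, J) = (-622*J*h + 775)*h = (775 - 622*J*h)*h = h*(775 - 622*J*h))
(2453102/((-363 + 1112)²) + L/4508324)/K(590, r) = (2453102/((-363 + 1112)²) - 3322604/4508324)/((590*(775 - 622*2000*590))) = (2453102/(749²) - 3322604*1/4508324)/((590*(775 - 733960000))) = (2453102/561001 - 830651/1127081)/((590*(-733959225))) = (2453102*(1/561001) - 830651/1127081)/(-433035942750) = (2453102/561001 - 830651/1127081)*(-1/433035942750) = (2298848613611/632293568081)*(-1/433035942750) = -2298848613611/273805841348717143362750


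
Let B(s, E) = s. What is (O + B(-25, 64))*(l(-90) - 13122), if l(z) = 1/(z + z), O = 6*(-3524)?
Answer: 50000352409/180 ≈ 2.7778e+8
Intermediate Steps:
O = -21144
l(z) = 1/(2*z)
(O + B(-25, 64))*(l(-90) - 13122) = (-21144 - 25)*((1/2)/(-90) - 13122) = -21169*((1/2)*(-1/90) - 13122) = -21169*(-1/180 - 13122) = -21169*(-2361961/180) = 50000352409/180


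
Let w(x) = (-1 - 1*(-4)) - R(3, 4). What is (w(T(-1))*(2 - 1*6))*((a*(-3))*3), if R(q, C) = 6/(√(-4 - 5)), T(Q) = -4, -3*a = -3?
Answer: 108 + 72*I ≈ 108.0 + 72.0*I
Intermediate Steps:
a = 1 (a = -⅓*(-3) = 1)
R(q, C) = -2*I (R(q, C) = 6/(√(-9)) = 6/((3*I)) = 6*(-I/3) = -2*I)
w(x) = 3 + 2*I (w(x) = (-1 - 1*(-4)) - (-2)*I = (-1 + 4) + 2*I = 3 + 2*I)
(w(T(-1))*(2 - 1*6))*((a*(-3))*3) = ((3 + 2*I)*(2 - 1*6))*((1*(-3))*3) = ((3 + 2*I)*(2 - 6))*(-3*3) = ((3 + 2*I)*(-4))*(-9) = (-12 - 8*I)*(-9) = 108 + 72*I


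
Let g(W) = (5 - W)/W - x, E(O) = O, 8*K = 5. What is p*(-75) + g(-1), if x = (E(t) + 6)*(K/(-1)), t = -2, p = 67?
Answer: -10057/2 ≈ -5028.5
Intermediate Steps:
K = 5/8 (K = (⅛)*5 = 5/8 ≈ 0.62500)
x = -5/2 (x = (-2 + 6)*((5/8)/(-1)) = 4*((5/8)*(-1)) = 4*(-5/8) = -5/2 ≈ -2.5000)
g(W) = 5/2 + (5 - W)/W (g(W) = (5 - W)/W - 1*(-5/2) = (5 - W)/W + 5/2 = 5/2 + (5 - W)/W)
p*(-75) + g(-1) = 67*(-75) + (3/2 + 5/(-1)) = -5025 + (3/2 + 5*(-1)) = -5025 + (3/2 - 5) = -5025 - 7/2 = -10057/2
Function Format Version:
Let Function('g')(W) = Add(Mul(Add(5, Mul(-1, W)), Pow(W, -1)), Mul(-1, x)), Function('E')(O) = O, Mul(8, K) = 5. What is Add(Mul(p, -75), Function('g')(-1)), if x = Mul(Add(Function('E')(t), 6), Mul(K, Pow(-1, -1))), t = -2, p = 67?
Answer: Rational(-10057, 2) ≈ -5028.5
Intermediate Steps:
K = Rational(5, 8) (K = Mul(Rational(1, 8), 5) = Rational(5, 8) ≈ 0.62500)
x = Rational(-5, 2) (x = Mul(Add(-2, 6), Mul(Rational(5, 8), Pow(-1, -1))) = Mul(4, Mul(Rational(5, 8), -1)) = Mul(4, Rational(-5, 8)) = Rational(-5, 2) ≈ -2.5000)
Function('g')(W) = Add(Rational(5, 2), Mul(Pow(W, -1), Add(5, Mul(-1, W)))) (Function('g')(W) = Add(Mul(Add(5, Mul(-1, W)), Pow(W, -1)), Mul(-1, Rational(-5, 2))) = Add(Mul(Pow(W, -1), Add(5, Mul(-1, W))), Rational(5, 2)) = Add(Rational(5, 2), Mul(Pow(W, -1), Add(5, Mul(-1, W)))))
Add(Mul(p, -75), Function('g')(-1)) = Add(Mul(67, -75), Add(Rational(3, 2), Mul(5, Pow(-1, -1)))) = Add(-5025, Add(Rational(3, 2), Mul(5, -1))) = Add(-5025, Add(Rational(3, 2), -5)) = Add(-5025, Rational(-7, 2)) = Rational(-10057, 2)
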